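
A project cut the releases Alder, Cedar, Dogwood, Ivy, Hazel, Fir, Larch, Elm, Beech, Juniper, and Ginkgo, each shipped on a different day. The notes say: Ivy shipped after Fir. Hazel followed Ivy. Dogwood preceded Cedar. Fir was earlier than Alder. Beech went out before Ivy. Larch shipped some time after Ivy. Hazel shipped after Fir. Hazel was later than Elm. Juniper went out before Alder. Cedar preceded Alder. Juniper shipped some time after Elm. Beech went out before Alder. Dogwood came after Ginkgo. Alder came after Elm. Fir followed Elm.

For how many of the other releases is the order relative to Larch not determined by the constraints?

6

Forced before Larch: Beech, Elm, Fir, and Ivy.
That leaves Alder, Cedar, Dogwood, Ginkgo, Hazel, and Juniper with no forced order relative to Larch — 6.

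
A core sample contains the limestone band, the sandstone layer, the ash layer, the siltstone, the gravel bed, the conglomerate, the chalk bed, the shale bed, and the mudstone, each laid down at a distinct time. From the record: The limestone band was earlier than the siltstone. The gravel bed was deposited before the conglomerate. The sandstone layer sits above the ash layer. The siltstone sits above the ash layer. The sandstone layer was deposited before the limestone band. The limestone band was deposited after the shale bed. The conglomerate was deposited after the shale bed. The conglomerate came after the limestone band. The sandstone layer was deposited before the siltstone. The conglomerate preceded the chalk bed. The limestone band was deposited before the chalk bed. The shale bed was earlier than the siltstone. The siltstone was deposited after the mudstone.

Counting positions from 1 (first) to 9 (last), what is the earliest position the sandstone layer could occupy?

The ash layer must come before the sandstone layer — 1 forced predecessor.
Nothing else is forced ahead of the sandstone layer, so its earliest slot is position 1 + 1 = 2.

2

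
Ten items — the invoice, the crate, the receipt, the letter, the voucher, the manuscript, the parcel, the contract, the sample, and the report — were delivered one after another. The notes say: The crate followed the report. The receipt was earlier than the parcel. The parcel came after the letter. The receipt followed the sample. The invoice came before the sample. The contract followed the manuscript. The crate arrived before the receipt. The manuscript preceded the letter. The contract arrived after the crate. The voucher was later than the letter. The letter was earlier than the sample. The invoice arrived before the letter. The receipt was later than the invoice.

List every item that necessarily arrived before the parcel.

the crate, the invoice, the letter, the manuscript, the receipt, the report, the sample

Directly stated before the parcel: the letter and the receipt.
The crate reaches the parcel via the crate → the receipt → the parcel.
The invoice reaches the parcel via the invoice → the letter → the parcel.
The manuscript reaches the parcel via the manuscript → the letter → the parcel.
Likewise the report and the sample each reach the parcel by chaining the stated constraints.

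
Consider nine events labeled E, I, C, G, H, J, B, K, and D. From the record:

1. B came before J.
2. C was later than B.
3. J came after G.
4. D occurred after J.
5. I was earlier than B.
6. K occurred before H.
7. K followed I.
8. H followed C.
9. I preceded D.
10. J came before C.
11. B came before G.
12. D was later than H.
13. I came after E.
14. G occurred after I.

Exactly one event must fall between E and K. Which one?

Tracing the constraints gives E → I → K, so I sits after E and before K.
No other event is forced both after E and before K.

I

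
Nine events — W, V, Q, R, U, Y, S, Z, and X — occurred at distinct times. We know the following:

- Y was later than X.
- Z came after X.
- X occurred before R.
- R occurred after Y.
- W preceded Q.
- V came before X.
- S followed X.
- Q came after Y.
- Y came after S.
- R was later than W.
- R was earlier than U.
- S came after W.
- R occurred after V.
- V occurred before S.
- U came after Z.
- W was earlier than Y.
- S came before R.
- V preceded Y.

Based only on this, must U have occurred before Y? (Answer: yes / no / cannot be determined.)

no

Tracing the constraints gives Y → R → U, so Y must come before U.
That means U cannot be before Y.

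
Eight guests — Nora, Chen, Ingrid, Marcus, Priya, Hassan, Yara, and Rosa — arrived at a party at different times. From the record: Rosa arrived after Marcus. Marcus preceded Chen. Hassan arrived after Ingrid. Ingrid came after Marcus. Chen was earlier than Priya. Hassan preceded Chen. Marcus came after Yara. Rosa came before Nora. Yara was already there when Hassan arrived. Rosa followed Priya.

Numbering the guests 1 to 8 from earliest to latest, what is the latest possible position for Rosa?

Rosa must come before Nora — 1 guest forced after them.
Everything else can be placed before Rosa in some valid order, so Rosa can sit as late as position 8 − 1 = 7.

7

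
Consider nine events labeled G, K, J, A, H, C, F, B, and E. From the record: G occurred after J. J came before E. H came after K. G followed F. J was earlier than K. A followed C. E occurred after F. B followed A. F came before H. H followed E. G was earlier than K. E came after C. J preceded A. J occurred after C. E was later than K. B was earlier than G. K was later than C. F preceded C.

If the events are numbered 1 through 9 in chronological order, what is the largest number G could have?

G must come before E, H, and K — 3 events forced after it.
Everything else can be placed before G in some valid order, so G can sit as late as position 9 − 3 = 6.

6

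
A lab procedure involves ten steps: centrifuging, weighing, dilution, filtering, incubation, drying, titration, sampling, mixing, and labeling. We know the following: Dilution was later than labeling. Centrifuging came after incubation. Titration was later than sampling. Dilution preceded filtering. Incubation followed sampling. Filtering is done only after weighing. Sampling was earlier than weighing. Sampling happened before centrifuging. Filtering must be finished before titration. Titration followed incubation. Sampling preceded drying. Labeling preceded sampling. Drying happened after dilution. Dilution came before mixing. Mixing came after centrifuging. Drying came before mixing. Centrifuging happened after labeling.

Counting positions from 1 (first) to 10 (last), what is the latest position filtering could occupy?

Filtering must come before titration — 1 step forced after it.
Everything else can be placed before filtering in some valid order, so filtering can sit as late as position 10 − 1 = 9.

9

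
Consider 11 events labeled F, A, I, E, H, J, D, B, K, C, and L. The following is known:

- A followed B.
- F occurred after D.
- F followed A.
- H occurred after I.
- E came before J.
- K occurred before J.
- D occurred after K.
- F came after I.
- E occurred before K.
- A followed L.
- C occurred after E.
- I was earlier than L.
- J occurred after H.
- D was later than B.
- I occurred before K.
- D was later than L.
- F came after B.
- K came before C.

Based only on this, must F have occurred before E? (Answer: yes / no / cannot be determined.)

no

Tracing the constraints gives E → K → D → F, so E must come before F.
That means F cannot be before E.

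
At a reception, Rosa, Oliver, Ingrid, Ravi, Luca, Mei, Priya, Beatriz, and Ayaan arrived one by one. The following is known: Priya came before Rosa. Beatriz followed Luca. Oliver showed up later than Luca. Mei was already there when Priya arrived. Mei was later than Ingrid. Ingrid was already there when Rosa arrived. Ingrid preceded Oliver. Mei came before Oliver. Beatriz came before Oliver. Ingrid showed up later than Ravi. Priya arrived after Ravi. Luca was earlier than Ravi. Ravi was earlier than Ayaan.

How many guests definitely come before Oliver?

Directly stated before Oliver: Beatriz, Ingrid, Luca, and Mei.
Ravi reaches Oliver via Ravi → Ingrid → Oliver.
No chain forces Priya (or any of the others) ahead of Oliver.
That's Beatriz, Ingrid, Luca, Mei, and Ravi — 5 in all.

5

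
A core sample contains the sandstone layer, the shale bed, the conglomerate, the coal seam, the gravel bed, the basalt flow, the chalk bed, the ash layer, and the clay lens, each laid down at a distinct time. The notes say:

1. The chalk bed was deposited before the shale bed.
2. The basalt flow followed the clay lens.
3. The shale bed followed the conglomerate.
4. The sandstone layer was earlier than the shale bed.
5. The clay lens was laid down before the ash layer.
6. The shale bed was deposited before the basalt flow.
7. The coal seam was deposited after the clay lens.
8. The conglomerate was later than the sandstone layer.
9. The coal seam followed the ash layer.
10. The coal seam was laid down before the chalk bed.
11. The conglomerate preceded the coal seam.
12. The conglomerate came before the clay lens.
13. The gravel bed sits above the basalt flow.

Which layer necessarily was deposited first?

the sandstone layer

The sandstone layer has a chain of constraints placing it before every other layer, so the sandstone layer must be first.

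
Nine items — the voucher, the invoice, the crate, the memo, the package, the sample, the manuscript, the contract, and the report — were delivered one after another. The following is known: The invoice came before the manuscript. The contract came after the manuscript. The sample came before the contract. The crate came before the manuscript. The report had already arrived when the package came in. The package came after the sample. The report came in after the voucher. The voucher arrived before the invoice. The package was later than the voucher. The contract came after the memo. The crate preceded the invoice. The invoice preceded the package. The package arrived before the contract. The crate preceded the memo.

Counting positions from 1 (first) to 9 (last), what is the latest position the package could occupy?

8

The package must come before the contract — 1 item forced after it.
Everything else can be placed before the package in some valid order, so the package can sit as late as position 9 − 1 = 8.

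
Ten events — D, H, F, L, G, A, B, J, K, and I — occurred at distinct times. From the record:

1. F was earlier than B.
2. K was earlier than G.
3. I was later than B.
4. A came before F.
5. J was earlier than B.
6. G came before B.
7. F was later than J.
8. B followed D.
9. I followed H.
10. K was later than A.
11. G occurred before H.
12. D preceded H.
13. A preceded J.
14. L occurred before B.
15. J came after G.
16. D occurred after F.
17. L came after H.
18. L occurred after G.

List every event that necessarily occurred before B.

A, D, F, G, H, J, K, L

Directly stated before B: D, F, G, J, and L.
A reaches B via A → J → B.
H reaches B via H → L → B.
K reaches B via K → G → B.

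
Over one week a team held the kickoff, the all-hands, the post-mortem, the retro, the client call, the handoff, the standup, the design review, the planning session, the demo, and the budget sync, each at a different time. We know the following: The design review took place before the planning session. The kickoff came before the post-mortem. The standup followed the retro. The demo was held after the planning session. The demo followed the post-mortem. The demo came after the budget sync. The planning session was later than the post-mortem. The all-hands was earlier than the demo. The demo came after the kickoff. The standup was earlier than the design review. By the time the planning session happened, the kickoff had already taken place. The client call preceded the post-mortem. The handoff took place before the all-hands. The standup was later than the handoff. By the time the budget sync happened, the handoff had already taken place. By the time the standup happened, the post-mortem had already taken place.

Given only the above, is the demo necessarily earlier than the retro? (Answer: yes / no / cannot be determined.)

Tracing the constraints gives the retro → the standup → the design review → the planning session → the demo, so the retro must come before the demo.
That means the demo cannot be before the retro.

no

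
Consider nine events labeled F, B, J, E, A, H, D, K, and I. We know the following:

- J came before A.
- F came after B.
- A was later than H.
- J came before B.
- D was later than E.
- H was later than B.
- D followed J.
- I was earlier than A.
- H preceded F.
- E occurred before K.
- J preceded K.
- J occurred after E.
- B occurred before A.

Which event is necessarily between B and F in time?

H

Tracing the constraints gives B → H → F, so H sits after B and before F.
No other event is forced both after B and before F.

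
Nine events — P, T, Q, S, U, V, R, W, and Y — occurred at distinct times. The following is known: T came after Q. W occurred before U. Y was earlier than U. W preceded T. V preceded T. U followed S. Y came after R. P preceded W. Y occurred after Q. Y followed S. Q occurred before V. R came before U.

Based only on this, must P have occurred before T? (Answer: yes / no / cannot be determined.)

yes

Chain the constraints: P → W → T. Each link is directly stated, so P comes before T.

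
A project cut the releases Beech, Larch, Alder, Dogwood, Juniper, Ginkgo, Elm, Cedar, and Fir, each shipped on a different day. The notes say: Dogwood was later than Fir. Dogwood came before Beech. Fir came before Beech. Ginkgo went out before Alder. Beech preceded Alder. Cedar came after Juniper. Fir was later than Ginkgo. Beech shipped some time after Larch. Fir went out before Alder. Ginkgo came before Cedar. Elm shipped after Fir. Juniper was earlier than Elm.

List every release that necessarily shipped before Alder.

Directly stated before Alder: Beech, Fir, and Ginkgo.
Dogwood reaches Alder via Dogwood → Beech → Alder.
Larch reaches Alder via Larch → Beech → Alder.
No chain forces Cedar (or any of the others) ahead of Alder.

Beech, Dogwood, Fir, Ginkgo, Larch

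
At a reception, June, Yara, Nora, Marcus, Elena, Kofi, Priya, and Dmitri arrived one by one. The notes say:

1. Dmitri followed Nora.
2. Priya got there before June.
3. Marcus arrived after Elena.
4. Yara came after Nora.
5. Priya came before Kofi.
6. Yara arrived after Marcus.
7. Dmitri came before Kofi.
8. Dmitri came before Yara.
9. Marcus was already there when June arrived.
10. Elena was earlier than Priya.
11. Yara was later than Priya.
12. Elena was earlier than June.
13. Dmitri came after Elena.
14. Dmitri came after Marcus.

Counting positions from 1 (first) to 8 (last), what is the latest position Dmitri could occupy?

Dmitri must come before Kofi and Yara — 2 guests forced after them.
Everything else can be placed before Dmitri in some valid order, so Dmitri can sit as late as position 8 − 2 = 6.

6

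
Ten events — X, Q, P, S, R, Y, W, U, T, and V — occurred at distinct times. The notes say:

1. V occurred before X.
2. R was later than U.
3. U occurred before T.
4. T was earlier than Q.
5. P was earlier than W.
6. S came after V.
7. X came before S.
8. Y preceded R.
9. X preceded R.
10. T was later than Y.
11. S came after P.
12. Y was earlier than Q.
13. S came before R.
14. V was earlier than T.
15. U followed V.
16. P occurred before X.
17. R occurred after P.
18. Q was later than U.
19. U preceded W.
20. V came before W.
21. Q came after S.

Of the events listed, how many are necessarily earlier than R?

6

Directly stated before R: P, S, U, X, and Y.
V reaches R via V → S → R.
No chain forces Q (or any of the others) ahead of R.
That's P, S, U, V, X, and Y — 6 in all.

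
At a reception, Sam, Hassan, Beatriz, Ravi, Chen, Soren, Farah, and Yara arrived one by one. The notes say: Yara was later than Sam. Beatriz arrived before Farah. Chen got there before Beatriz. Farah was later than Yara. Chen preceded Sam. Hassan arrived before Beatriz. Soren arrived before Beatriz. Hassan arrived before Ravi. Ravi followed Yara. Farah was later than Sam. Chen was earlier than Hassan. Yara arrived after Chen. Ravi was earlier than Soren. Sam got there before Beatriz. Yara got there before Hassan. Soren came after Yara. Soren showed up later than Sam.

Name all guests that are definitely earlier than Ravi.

Directly stated before Ravi: Hassan and Yara.
Chen reaches Ravi via Chen → Yara → Ravi.
Sam reaches Ravi via Sam → Yara → Ravi.
No chain forces Farah (or any of the others) ahead of Ravi.

Chen, Hassan, Sam, Yara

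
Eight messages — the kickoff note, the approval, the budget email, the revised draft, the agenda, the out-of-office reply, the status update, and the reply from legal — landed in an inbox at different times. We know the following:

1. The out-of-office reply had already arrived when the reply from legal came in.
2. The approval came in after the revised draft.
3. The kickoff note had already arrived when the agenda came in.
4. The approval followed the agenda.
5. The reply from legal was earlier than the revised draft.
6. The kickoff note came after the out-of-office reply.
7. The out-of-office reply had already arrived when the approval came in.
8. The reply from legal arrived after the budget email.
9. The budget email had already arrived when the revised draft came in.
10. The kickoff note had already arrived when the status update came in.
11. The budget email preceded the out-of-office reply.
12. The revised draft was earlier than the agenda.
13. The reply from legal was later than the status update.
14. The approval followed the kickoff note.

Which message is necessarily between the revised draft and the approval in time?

Tracing the constraints gives the revised draft → the agenda → the approval, so the agenda sits after the revised draft and before the approval.
No other message is forced both after the revised draft and before the approval.

the agenda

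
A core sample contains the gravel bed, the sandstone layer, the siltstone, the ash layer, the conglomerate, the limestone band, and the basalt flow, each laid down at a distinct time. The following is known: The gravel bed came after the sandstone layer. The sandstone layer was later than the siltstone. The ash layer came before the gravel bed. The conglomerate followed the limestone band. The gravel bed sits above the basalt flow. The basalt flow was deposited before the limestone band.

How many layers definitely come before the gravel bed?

Directly stated before the gravel bed: the ash layer, the basalt flow, and the sandstone layer.
The siltstone reaches the gravel bed via the siltstone → the sandstone layer → the gravel bed.
That's the ash layer, the basalt flow, the sandstone layer, and the siltstone — 4 in all.

4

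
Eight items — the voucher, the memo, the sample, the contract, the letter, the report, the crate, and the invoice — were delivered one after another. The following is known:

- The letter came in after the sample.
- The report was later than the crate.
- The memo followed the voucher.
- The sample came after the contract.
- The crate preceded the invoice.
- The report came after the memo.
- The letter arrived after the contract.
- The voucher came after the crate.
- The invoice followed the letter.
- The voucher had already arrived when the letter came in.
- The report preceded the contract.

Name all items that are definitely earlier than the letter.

Directly stated before the letter: the contract, the sample, and the voucher.
The crate reaches the letter via the crate → the voucher → the letter.
The memo reaches the letter via the memo → the report → the contract → the letter.
The report reaches the letter via the report → the contract → the letter.

the contract, the crate, the memo, the report, the sample, the voucher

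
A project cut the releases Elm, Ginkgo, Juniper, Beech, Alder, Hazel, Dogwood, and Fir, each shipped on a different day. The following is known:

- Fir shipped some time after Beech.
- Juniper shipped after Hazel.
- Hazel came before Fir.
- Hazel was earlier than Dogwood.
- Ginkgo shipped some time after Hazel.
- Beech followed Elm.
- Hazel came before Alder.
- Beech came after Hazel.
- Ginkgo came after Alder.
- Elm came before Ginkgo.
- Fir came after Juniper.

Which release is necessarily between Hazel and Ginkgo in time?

Tracing the constraints gives Hazel → Alder → Ginkgo, so Alder sits after Hazel and before Ginkgo.
No other release is forced both after Hazel and before Ginkgo.

Alder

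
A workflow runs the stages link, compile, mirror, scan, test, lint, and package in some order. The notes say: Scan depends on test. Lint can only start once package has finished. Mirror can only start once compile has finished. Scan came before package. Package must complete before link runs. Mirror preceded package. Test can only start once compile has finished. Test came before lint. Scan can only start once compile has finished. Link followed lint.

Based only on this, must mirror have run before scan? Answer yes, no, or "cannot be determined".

No chain of stated constraints runs from mirror to scan, and none runs from scan to mirror either.
So the relative order of mirror and scan is not fixed by the given facts.

cannot be determined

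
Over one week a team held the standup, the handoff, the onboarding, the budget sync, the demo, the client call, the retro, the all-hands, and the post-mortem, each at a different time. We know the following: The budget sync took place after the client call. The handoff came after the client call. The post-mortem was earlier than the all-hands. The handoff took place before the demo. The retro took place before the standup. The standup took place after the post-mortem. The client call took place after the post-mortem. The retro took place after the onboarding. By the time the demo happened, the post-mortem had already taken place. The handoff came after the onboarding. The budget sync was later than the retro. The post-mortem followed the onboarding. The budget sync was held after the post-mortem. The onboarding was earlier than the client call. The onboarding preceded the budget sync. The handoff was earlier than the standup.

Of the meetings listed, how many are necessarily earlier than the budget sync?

Directly stated before the budget sync: the client call, the onboarding, the post-mortem, and the retro.
No chain forces the standup (or any of the others) ahead of the budget sync.
That's the client call, the onboarding, the post-mortem, and the retro — 4 in all.

4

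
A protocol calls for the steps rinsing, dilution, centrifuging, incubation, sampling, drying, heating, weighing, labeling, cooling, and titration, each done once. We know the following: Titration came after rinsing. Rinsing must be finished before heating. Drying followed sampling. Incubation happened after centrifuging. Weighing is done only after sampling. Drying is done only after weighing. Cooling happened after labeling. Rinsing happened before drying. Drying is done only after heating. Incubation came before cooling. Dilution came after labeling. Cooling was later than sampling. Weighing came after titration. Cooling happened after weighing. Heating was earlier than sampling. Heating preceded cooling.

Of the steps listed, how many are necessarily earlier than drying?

Directly stated before drying: heating, rinsing, sampling, and weighing.
Titration reaches drying via titration → weighing → drying.
That's heating, rinsing, sampling, titration, and weighing — 5 in all.

5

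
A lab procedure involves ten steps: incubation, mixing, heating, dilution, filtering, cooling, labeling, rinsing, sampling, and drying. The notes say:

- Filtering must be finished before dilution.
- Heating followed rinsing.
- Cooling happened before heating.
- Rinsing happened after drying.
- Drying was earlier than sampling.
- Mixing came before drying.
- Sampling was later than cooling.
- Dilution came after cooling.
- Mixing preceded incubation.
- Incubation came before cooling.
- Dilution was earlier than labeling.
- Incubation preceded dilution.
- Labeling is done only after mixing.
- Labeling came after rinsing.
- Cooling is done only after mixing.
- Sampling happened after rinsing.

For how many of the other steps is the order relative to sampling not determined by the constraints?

4

Forced before sampling: cooling, drying, incubation, mixing, and rinsing.
That leaves dilution, filtering, heating, and labeling with no forced order relative to sampling — 4.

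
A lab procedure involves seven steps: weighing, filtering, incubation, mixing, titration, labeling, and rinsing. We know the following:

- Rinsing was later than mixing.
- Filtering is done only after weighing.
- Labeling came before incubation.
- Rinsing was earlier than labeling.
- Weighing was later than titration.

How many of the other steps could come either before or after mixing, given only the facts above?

3

Forced after mixing: incubation, labeling, and rinsing.
That leaves filtering, titration, and weighing with no forced order relative to mixing — 3.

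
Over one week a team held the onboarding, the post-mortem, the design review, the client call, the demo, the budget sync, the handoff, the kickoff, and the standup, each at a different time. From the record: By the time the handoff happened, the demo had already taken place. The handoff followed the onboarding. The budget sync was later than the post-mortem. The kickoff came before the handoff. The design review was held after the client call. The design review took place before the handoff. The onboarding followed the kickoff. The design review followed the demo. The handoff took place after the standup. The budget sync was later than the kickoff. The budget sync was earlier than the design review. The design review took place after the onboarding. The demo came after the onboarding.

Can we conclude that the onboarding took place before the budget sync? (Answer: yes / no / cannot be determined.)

cannot be determined

No chain of stated constraints runs from the onboarding to the budget sync, and none runs from the budget sync to the onboarding either.
So the relative order of the onboarding and the budget sync is not fixed by the given facts.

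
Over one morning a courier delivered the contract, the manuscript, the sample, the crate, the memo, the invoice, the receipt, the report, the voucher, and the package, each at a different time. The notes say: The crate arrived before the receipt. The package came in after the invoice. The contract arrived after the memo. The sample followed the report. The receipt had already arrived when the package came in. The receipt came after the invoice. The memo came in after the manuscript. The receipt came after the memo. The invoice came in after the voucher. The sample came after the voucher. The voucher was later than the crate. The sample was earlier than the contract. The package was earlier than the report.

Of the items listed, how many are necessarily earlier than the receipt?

Directly stated before the receipt: the crate, the invoice, and the memo.
The manuscript reaches the receipt via the manuscript → the memo → the receipt.
The voucher reaches the receipt via the voucher → the invoice → the receipt.
No chain forces the contract (or any of the others) ahead of the receipt.
That's the crate, the invoice, the manuscript, the memo, and the voucher — 5 in all.

5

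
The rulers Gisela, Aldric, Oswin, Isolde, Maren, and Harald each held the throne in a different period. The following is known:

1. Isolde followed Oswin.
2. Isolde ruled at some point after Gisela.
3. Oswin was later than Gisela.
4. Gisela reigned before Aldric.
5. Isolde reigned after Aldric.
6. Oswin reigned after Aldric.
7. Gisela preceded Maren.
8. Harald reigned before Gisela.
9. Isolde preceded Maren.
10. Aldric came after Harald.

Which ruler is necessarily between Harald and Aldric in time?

Tracing the constraints gives Harald → Gisela → Aldric, so Gisela sits after Harald and before Aldric.
No other ruler is forced both after Harald and before Aldric.

Gisela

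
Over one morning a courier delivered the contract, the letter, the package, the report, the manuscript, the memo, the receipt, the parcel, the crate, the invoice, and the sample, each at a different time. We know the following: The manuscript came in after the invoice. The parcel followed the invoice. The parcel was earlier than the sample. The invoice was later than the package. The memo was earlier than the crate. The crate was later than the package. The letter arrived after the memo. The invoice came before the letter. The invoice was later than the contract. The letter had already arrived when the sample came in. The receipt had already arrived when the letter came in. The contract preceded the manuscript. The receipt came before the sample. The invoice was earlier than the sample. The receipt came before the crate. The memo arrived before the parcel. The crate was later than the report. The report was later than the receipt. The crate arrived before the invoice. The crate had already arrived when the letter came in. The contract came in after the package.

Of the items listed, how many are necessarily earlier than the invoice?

6

Directly stated before the invoice: the contract, the crate, and the package.
The memo reaches the invoice via the memo → the crate → the invoice.
The receipt reaches the invoice via the receipt → the crate → the invoice.
The report reaches the invoice via the report → the crate → the invoice.
No chain forces the sample (or any of the others) ahead of the invoice.
That's the contract, the crate, the memo, the package, the receipt, and the report — 6 in all.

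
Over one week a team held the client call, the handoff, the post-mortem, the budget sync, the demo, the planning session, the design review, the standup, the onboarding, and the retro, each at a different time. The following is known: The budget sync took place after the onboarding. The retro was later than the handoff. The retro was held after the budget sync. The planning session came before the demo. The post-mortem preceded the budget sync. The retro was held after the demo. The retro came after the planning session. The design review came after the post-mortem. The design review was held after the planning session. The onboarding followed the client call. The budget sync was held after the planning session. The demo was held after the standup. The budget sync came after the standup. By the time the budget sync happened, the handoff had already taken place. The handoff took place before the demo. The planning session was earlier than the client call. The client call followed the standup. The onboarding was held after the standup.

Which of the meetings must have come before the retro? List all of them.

Directly stated before the retro: the budget sync, the demo, the handoff, and the planning session.
The client call reaches the retro via the client call → the onboarding → the budget sync → the retro.
The onboarding reaches the retro via the onboarding → the budget sync → the retro.
The post-mortem reaches the retro via the post-mortem → the budget sync → the retro.
Likewise the standup reaches the retro by chaining the stated constraints.
No chain forces the design review ahead of the retro.

the budget sync, the client call, the demo, the handoff, the onboarding, the planning session, the post-mortem, the standup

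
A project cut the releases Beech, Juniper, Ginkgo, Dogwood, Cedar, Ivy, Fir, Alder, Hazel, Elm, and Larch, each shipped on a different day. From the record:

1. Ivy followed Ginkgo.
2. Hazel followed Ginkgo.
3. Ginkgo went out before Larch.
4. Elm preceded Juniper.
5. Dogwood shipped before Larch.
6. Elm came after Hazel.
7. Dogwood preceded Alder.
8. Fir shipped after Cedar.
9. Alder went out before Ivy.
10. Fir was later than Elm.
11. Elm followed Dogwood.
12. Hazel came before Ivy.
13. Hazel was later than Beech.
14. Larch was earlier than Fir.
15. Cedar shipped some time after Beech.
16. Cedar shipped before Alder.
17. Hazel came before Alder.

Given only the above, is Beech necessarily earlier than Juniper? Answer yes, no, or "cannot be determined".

yes

Chain the constraints: Beech → Hazel → Elm → Juniper. Each link is directly stated, so Beech comes before Juniper.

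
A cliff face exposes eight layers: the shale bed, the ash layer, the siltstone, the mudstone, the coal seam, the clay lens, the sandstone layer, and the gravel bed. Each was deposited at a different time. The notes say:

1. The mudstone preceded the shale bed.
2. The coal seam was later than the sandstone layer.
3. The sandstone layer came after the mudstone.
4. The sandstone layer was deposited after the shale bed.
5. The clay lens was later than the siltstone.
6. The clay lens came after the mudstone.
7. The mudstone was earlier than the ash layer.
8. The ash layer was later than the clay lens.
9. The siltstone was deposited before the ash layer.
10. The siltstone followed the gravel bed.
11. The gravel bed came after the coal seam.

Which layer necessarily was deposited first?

The mudstone has a chain of constraints placing it before every other layer, so the mudstone must be first.

the mudstone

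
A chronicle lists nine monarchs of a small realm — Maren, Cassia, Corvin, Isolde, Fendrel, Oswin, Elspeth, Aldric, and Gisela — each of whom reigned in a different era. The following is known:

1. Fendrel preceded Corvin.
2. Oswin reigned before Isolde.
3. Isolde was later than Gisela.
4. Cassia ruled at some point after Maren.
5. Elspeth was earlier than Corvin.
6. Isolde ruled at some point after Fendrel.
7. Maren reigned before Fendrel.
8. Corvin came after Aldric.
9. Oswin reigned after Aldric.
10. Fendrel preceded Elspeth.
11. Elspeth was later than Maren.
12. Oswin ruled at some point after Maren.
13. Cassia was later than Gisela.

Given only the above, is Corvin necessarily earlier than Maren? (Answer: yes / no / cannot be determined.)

Tracing the constraints gives Maren → Elspeth → Corvin, so Maren must come before Corvin.
That means Corvin cannot be before Maren.

no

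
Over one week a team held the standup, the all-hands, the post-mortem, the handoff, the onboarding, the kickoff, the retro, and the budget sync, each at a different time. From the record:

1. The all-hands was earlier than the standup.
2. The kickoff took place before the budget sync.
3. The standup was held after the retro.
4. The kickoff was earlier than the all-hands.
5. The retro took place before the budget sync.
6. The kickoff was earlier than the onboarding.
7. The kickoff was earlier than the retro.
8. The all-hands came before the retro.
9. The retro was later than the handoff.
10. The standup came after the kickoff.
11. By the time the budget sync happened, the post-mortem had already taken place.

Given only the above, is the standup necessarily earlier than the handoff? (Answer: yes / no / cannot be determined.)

Tracing the constraints gives the handoff → the retro → the standup, so the handoff must come before the standup.
That means the standup cannot be before the handoff.

no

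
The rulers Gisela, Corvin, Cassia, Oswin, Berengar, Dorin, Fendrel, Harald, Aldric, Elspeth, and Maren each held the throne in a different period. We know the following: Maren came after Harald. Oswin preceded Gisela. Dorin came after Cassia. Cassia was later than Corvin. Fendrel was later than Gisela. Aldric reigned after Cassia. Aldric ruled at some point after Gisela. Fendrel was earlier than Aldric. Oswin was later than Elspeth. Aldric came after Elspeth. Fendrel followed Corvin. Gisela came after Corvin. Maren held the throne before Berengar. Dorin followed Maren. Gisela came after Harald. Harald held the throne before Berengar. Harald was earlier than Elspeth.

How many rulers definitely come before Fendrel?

Directly stated before Fendrel: Corvin and Gisela.
Elspeth reaches Fendrel via Elspeth → Oswin → Gisela → Fendrel.
Harald reaches Fendrel via Harald → Gisela → Fendrel.
Oswin reaches Fendrel via Oswin → Gisela → Fendrel.
That's Corvin, Elspeth, Gisela, Harald, and Oswin — 5 in all.

5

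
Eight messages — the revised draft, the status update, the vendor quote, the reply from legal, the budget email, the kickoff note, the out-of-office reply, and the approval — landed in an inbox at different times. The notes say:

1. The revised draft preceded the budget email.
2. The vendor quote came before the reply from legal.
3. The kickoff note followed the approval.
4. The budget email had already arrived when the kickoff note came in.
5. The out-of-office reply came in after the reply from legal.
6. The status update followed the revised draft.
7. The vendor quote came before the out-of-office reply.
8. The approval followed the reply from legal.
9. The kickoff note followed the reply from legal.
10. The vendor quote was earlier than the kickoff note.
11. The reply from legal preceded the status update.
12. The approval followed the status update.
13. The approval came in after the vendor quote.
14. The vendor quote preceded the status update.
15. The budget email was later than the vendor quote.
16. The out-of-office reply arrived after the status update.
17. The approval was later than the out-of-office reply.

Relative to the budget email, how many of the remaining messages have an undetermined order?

Forced before the budget email: the revised draft and the vendor quote; forced after the budget email: the kickoff note.
That leaves the approval, the out-of-office reply, the reply from legal, and the status update with no forced order relative to the budget email — 4.

4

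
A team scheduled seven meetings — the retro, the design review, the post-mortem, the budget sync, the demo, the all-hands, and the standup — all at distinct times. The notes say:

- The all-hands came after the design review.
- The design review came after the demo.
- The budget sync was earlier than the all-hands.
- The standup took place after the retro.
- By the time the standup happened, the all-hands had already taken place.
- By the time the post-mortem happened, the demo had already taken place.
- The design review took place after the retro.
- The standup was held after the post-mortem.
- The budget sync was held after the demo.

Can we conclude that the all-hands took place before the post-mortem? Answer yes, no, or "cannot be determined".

cannot be determined

No chain of stated constraints runs from the all-hands to the post-mortem, and none runs from the post-mortem to the all-hands either.
So the relative order of the all-hands and the post-mortem is not fixed by the given facts.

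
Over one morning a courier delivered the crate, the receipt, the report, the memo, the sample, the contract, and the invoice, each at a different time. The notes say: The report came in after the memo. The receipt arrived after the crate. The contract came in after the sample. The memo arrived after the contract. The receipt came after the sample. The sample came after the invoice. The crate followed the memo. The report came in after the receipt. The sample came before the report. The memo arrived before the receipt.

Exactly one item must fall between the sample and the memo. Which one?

Tracing the constraints gives the sample → the contract → the memo, so the contract sits after the sample and before the memo.
No other item is forced both after the sample and before the memo.

the contract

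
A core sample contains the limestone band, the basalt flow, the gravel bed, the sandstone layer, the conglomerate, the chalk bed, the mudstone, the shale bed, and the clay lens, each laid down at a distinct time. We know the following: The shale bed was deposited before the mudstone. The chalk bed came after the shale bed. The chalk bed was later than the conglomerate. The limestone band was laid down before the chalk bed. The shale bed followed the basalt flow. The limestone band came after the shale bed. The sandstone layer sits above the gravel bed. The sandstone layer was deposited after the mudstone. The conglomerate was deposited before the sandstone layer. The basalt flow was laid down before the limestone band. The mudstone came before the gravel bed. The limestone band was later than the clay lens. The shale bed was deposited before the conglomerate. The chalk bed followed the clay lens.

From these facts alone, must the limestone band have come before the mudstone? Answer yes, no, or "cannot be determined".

No chain of stated constraints runs from the limestone band to the mudstone, and none runs from the mudstone to the limestone band either.
So the relative order of the limestone band and the mudstone is not fixed by the given facts.

cannot be determined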